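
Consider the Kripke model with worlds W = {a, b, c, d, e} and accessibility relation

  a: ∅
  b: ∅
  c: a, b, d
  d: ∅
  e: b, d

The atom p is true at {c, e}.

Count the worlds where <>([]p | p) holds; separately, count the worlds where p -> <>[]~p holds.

2 and 5

For <>([]p | p):
a: no successors, so <>([]p | p) fails. ✗
b: no successors, so <>([]p | p) fails. ✗
c: successors {a, b, d}; []p | p there: a:T, b:T, d:T. ✓
d: no successors, so <>([]p | p) fails. ✗
e: successors {b, d}; []p | p there: b:T, d:T. ✓
— 2 worlds.
For p -> <>[]~p:
a: p is F, <>[]~p is F. ✓
b: p is F, <>[]~p is F. ✓
c: p is T, <>[]~p is T. ✓
d: p is F, <>[]~p is F. ✓
e: p is T, <>[]~p is T. ✓
— 5 worlds.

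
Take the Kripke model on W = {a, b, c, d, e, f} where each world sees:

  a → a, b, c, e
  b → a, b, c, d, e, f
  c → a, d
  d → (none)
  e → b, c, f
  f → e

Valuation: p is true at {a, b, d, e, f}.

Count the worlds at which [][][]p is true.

1

a: successors {a, b, c, e}; [][]p there: a:F, b:F, c:F, e:F. ✗
b: successors {a, b, c, d, e, f}; [][]p there: a:F, b:F, c:F, d:T, e:F, f:F. ✗
c: successors {a, d}; [][]p there: a:F, d:T. ✗
d: no successors, so [][][]p holds vacuously. ✓
e: successors {b, c, f}; [][]p there: b:F, c:F, f:F. ✗
f: successors {e}; [][]p there: e:F. ✗
Satisfying worlds: {d}.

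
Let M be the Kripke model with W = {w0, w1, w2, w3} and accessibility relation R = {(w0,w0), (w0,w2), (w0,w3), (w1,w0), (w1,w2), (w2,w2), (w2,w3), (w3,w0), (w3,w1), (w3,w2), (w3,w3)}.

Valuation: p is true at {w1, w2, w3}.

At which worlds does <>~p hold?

w0: successors {w0, w2, w3}; ~p there: w0:T, w2:F, w3:F. ✓
w1: successors {w0, w2}; ~p there: w0:T, w2:F. ✓
w2: successors {w2, w3}; ~p there: w2:F, w3:F. ✗
w3: successors {w0, w1, w2, w3}; ~p there: w0:T, w1:F, w2:F, w3:F. ✓

{w0, w1, w3}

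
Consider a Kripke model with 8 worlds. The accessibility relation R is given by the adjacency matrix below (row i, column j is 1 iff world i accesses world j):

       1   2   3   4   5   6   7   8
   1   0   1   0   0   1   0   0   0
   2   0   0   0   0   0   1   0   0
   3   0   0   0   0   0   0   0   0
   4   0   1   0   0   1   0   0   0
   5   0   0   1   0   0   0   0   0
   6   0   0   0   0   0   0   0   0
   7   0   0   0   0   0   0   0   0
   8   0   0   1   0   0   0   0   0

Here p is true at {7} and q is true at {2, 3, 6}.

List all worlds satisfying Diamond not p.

{1, 2, 4, 5, 8}

1: successors {2, 5}; not p there: 2:T, 5:T. ✓
2: successors {6}; not p there: 6:T. ✓
3: no successors, so Diamond not p fails. ✗
4: successors {2, 5}; not p there: 2:T, 5:T. ✓
5: successors {3}; not p there: 3:T. ✓
6: no successors, so Diamond not p fails. ✗
7: no successors, so Diamond not p fails. ✗
8: successors {3}; not p there: 3:T. ✓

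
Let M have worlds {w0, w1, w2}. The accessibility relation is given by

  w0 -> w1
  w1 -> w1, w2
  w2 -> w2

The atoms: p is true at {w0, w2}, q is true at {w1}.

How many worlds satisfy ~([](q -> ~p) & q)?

w0: [](q -> ~p) & q is F. ✓
w1: [](q -> ~p) & q is T. ✗
w2: [](q -> ~p) & q is F. ✓
Satisfying worlds: {w0, w2}.

2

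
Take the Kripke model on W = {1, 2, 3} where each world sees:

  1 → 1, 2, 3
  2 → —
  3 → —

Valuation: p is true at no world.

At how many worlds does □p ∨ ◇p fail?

1

1: □p is F, ◇p is F. ✗
2: □p is T, ◇p is F. ✓
3: □p is T, ◇p is F. ✓
Satisfying worlds: {2, 3}.
So □p ∨ ◇p fails at the other 1 world.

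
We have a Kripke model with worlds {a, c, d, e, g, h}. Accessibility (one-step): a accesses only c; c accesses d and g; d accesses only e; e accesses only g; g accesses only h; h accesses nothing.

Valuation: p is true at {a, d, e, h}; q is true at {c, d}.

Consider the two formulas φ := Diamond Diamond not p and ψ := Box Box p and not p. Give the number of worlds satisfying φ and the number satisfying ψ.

For Diamond Diamond not p:
a: successors {c}; Diamond not p there: c:T. ✓
c: successors {d, g}; Diamond not p there: d:F, g:F. ✗
d: successors {e}; Diamond not p there: e:T. ✓
e: successors {g}; Diamond not p there: g:F. ✗
g: successors {h}; Diamond not p there: h:F. ✗
h: no successors, so Diamond Diamond not p fails. ✗
— 2 worlds.
For Box Box p and not p:
a: Box Box p is F, not p is F. ✗
c: Box Box p is T, not p is T. ✓
d: Box Box p is F, not p is F. ✗
e: Box Box p is T, not p is F. ✗
g: Box Box p is T, not p is T. ✓
h: Box Box p is T, not p is F. ✗
— 2 worlds.

2 and 2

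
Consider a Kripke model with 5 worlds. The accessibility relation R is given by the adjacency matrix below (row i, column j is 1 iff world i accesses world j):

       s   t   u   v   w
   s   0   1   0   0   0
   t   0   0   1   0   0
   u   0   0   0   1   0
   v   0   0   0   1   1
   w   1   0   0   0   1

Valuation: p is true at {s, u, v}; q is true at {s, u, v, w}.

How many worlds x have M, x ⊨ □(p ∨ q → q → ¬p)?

1

s: successors {t}; p ∨ q → q → ¬p there: t:T. ✓
t: successors {u}; p ∨ q → q → ¬p there: u:F. ✗
u: successors {v}; p ∨ q → q → ¬p there: v:F. ✗
v: successors {v, w}; p ∨ q → q → ¬p there: v:F, w:T. ✗
w: successors {s, w}; p ∨ q → q → ¬p there: s:F, w:T. ✗
Satisfying worlds: {s}.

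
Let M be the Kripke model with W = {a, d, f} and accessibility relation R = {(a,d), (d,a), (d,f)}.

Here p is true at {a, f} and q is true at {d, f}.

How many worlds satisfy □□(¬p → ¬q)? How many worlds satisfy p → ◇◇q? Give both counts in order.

For □□(¬p → ¬q):
a: successors {d}; □(¬p → ¬q) there: d:T. ✓
d: successors {a, f}; □(¬p → ¬q) there: a:F, f:T. ✗
f: no successors, so □□(¬p → ¬q) holds vacuously. ✓
— 2 worlds.
For p → ◇◇q:
a: p is T, ◇◇q is T. ✓
d: p is F, ◇◇q is T. ✓
f: p is T, ◇◇q is F. ✗
— 2 worlds.

2 and 2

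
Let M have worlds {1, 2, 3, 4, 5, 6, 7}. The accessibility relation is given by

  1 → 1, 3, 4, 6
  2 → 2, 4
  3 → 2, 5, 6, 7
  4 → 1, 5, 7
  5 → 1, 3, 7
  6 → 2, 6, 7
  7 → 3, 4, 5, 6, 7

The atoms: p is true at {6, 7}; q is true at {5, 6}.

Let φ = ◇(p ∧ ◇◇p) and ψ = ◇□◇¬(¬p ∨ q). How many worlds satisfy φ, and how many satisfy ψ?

For ◇(p ∧ ◇◇p):
1: successors {1, 3, 4, 6}; p ∧ ◇◇p there: 1:F, 3:F, 4:F, 6:T. ✓
2: successors {2, 4}; p ∧ ◇◇p there: 2:F, 4:F. ✗
3: successors {2, 5, 6, 7}; p ∧ ◇◇p there: 2:F, 5:F, 6:T, 7:T. ✓
4: successors {1, 5, 7}; p ∧ ◇◇p there: 1:F, 5:F, 7:T. ✓
5: successors {1, 3, 7}; p ∧ ◇◇p there: 1:F, 3:F, 7:T. ✓
6: successors {2, 6, 7}; p ∧ ◇◇p there: 2:F, 6:T, 7:T. ✓
7: successors {3, 4, 5, 6, 7}; p ∧ ◇◇p there: 3:F, 4:F, 5:F, 6:T, 7:T. ✓
— 6 worlds.
For ◇□◇¬(¬p ∨ q):
1: successors {1, 3, 4, 6}; □◇¬(¬p ∨ q) there: 1:F, 3:F, 4:F, 6:F. ✗
2: successors {2, 4}; □◇¬(¬p ∨ q) there: 2:F, 4:F. ✗
3: successors {2, 5, 6, 7}; □◇¬(¬p ∨ q) there: 2:F, 5:F, 6:F, 7:T. ✓
4: successors {1, 5, 7}; □◇¬(¬p ∨ q) there: 1:F, 5:F, 7:T. ✓
5: successors {1, 3, 7}; □◇¬(¬p ∨ q) there: 1:F, 3:F, 7:T. ✓
6: successors {2, 6, 7}; □◇¬(¬p ∨ q) there: 2:F, 6:F, 7:T. ✓
7: successors {3, 4, 5, 6, 7}; □◇¬(¬p ∨ q) there: 3:F, 4:F, 5:F, 6:F, 7:T. ✓
— 5 worlds.

6 and 5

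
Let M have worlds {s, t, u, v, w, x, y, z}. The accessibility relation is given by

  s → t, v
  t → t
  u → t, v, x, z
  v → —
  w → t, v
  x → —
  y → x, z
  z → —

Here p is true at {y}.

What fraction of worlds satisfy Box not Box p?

s: successors {t, v}; not Box p there: t:T, v:F. ✗
t: successors {t}; not Box p there: t:T. ✓
u: successors {t, v, x, z}; not Box p there: t:T, v:F, x:F, z:F. ✗
v: no successors, so Box not Box p holds vacuously. ✓
w: successors {t, v}; not Box p there: t:T, v:F. ✗
x: no successors, so Box not Box p holds vacuously. ✓
y: successors {x, z}; not Box p there: x:F, z:F. ✗
z: no successors, so Box not Box p holds vacuously. ✓
That's 4 of 8 worlds, so 4/8 = 1/2.

1/2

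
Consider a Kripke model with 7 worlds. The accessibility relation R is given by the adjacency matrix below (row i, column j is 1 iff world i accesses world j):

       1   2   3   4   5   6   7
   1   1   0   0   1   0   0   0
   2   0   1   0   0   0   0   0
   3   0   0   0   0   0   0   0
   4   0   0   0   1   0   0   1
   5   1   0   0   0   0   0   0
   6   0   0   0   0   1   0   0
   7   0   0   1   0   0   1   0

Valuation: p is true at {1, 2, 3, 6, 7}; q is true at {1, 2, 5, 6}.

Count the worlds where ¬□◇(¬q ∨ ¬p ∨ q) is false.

1: □◇(¬q ∨ ¬p ∨ q) is T. ✗
2: □◇(¬q ∨ ¬p ∨ q) is T. ✗
3: □◇(¬q ∨ ¬p ∨ q) is T. ✗
4: □◇(¬q ∨ ¬p ∨ q) is T. ✗
5: □◇(¬q ∨ ¬p ∨ q) is T. ✗
6: □◇(¬q ∨ ¬p ∨ q) is T. ✗
7: □◇(¬q ∨ ¬p ∨ q) is F. ✓
Satisfying worlds: {7}.
So ¬□◇(¬q ∨ ¬p ∨ q) fails at the other 6 worlds.

6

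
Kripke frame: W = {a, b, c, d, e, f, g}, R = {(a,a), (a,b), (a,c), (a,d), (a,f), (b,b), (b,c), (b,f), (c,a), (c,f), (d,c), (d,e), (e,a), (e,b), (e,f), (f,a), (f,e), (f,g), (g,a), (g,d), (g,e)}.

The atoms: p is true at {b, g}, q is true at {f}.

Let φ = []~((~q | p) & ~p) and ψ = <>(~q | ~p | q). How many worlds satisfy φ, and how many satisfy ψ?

For []~((~q | p) & ~p):
a: successors {a, b, c, d, f}; ~((~q | p) & ~p) there: a:F, b:T, c:F, d:F, f:T. ✗
b: successors {b, c, f}; ~((~q | p) & ~p) there: b:T, c:F, f:T. ✗
c: successors {a, f}; ~((~q | p) & ~p) there: a:F, f:T. ✗
d: successors {c, e}; ~((~q | p) & ~p) there: c:F, e:F. ✗
e: successors {a, b, f}; ~((~q | p) & ~p) there: a:F, b:T, f:T. ✗
f: successors {a, e, g}; ~((~q | p) & ~p) there: a:F, e:F, g:T. ✗
g: successors {a, d, e}; ~((~q | p) & ~p) there: a:F, d:F, e:F. ✗
— 0 worlds.
For <>(~q | ~p | q):
a: successors {a, b, c, d, f}; ~q | ~p | q there: a:T, b:T, c:T, d:T, f:T. ✓
b: successors {b, c, f}; ~q | ~p | q there: b:T, c:T, f:T. ✓
c: successors {a, f}; ~q | ~p | q there: a:T, f:T. ✓
d: successors {c, e}; ~q | ~p | q there: c:T, e:T. ✓
e: successors {a, b, f}; ~q | ~p | q there: a:T, b:T, f:T. ✓
f: successors {a, e, g}; ~q | ~p | q there: a:T, e:T, g:T. ✓
g: successors {a, d, e}; ~q | ~p | q there: a:T, d:T, e:T. ✓
— 7 worlds.

0 and 7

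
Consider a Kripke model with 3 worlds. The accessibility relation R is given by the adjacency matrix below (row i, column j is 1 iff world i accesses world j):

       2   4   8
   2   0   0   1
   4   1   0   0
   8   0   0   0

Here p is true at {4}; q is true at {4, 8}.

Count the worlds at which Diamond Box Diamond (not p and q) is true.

1

2: successors {8}; Box Diamond (not p and q) there: 8:T. ✓
4: successors {2}; Box Diamond (not p and q) there: 2:F. ✗
8: no successors, so Diamond Box Diamond (not p and q) fails. ✗
Satisfying worlds: {2}.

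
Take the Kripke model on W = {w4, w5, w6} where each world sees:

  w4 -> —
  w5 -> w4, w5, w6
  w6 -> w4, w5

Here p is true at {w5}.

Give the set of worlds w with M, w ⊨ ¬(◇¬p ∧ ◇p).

{w4}

w4: ◇¬p ∧ ◇p is F. ✓
w5: ◇¬p ∧ ◇p is T. ✗
w6: ◇¬p ∧ ◇p is T. ✗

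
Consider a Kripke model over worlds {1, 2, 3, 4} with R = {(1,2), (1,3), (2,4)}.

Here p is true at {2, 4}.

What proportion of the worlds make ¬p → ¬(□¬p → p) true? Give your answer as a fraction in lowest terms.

3/4

1: ¬p is T, ¬(□¬p → p) is F. ✗
2: ¬p is F, ¬(□¬p → p) is F. ✓
3: ¬p is T, ¬(□¬p → p) is T. ✓
4: ¬p is F, ¬(□¬p → p) is F. ✓
That's 3 of 4 worlds, so 3/4.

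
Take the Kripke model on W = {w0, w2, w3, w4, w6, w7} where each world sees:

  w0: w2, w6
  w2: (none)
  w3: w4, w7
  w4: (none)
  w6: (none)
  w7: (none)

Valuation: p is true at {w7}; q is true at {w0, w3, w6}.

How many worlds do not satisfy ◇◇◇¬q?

6

w0: successors {w2, w6}; ◇◇¬q there: w2:F, w6:F. ✗
w2: no successors, so ◇◇◇¬q fails. ✗
w3: successors {w4, w7}; ◇◇¬q there: w4:F, w7:F. ✗
w4: no successors, so ◇◇◇¬q fails. ✗
w6: no successors, so ◇◇◇¬q fails. ✗
w7: no successors, so ◇◇◇¬q fails. ✗
Satisfying worlds: ∅.
So ◇◇◇¬q fails at the other 6 worlds.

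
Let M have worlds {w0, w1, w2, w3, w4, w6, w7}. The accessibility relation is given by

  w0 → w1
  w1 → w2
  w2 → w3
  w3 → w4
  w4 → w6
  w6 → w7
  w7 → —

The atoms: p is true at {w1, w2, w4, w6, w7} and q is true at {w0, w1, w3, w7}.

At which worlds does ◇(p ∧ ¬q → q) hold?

{w0, w2, w6}

w0: successors {w1}; p ∧ ¬q → q there: w1:T. ✓
w1: successors {w2}; p ∧ ¬q → q there: w2:F. ✗
w2: successors {w3}; p ∧ ¬q → q there: w3:T. ✓
w3: successors {w4}; p ∧ ¬q → q there: w4:F. ✗
w4: successors {w6}; p ∧ ¬q → q there: w6:F. ✗
w6: successors {w7}; p ∧ ¬q → q there: w7:T. ✓
w7: no successors, so ◇(p ∧ ¬q → q) fails. ✗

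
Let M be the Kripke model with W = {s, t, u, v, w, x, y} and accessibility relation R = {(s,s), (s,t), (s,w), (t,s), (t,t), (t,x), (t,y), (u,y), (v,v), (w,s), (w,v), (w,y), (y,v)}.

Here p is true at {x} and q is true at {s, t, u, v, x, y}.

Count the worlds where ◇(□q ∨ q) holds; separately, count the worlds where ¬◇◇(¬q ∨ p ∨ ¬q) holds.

6 and 4

For ◇(□q ∨ q):
s: successors {s, t, w}; □q ∨ q there: s:T, t:T, w:T. ✓
t: successors {s, t, x, y}; □q ∨ q there: s:T, t:T, x:T, y:T. ✓
u: successors {y}; □q ∨ q there: y:T. ✓
v: successors {v}; □q ∨ q there: v:T. ✓
w: successors {s, v, y}; □q ∨ q there: s:T, v:T, y:T. ✓
x: no successors, so ◇(□q ∨ q) fails. ✗
y: successors {v}; □q ∨ q there: v:T. ✓
— 6 worlds.
For ¬◇◇(¬q ∨ p ∨ ¬q):
s: ◇◇(¬q ∨ p ∨ ¬q) is T. ✗
t: ◇◇(¬q ∨ p ∨ ¬q) is T. ✗
u: ◇◇(¬q ∨ p ∨ ¬q) is F. ✓
v: ◇◇(¬q ∨ p ∨ ¬q) is F. ✓
w: ◇◇(¬q ∨ p ∨ ¬q) is T. ✗
x: ◇◇(¬q ∨ p ∨ ¬q) is F. ✓
y: ◇◇(¬q ∨ p ∨ ¬q) is F. ✓
— 4 worlds.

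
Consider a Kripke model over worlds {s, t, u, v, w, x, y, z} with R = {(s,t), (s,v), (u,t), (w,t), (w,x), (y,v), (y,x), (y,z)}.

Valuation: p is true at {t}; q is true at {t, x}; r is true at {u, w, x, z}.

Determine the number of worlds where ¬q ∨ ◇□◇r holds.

s: ¬q is T, ◇□◇r is T. ✓
t: ¬q is F, ◇□◇r is F. ✗
u: ¬q is T, ◇□◇r is T. ✓
v: ¬q is T, ◇□◇r is F. ✓
w: ¬q is T, ◇□◇r is T. ✓
x: ¬q is F, ◇□◇r is F. ✗
y: ¬q is T, ◇□◇r is T. ✓
z: ¬q is T, ◇□◇r is F. ✓
Satisfying worlds: {s, u, v, w, y, z}.

6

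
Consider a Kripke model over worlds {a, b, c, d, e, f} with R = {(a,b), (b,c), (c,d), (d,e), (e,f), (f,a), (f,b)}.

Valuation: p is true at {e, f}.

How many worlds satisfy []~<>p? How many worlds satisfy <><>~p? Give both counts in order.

4 and 4

For []~<>p:
a: successors {b}; ~<>p there: b:T. ✓
b: successors {c}; ~<>p there: c:T. ✓
c: successors {d}; ~<>p there: d:F. ✗
d: successors {e}; ~<>p there: e:F. ✗
e: successors {f}; ~<>p there: f:T. ✓
f: successors {a, b}; ~<>p there: a:T, b:T. ✓
— 4 worlds.
For <><>~p:
a: successors {b}; <>~p there: b:T. ✓
b: successors {c}; <>~p there: c:T. ✓
c: successors {d}; <>~p there: d:F. ✗
d: successors {e}; <>~p there: e:F. ✗
e: successors {f}; <>~p there: f:T. ✓
f: successors {a, b}; <>~p there: a:T, b:T. ✓
— 4 worlds.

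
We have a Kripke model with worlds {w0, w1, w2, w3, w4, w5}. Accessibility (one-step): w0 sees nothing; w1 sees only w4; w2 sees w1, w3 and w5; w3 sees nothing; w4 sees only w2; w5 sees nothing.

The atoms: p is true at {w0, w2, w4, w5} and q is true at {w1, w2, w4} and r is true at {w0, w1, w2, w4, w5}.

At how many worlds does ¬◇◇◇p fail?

w0: ◇◇◇p is F. ✓
w1: ◇◇◇p is T. ✗
w2: ◇◇◇p is T. ✗
w3: ◇◇◇p is F. ✓
w4: ◇◇◇p is T. ✗
w5: ◇◇◇p is F. ✓
Satisfying worlds: {w0, w3, w5}.
So ¬◇◇◇p fails at the other 3 worlds.

3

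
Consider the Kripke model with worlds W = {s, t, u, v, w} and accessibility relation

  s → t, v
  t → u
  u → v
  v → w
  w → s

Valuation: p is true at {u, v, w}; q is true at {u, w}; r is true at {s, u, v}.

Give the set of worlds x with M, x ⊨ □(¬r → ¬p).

{s, t, u, w}

s: successors {t, v}; ¬r → ¬p there: t:T, v:T. ✓
t: successors {u}; ¬r → ¬p there: u:T. ✓
u: successors {v}; ¬r → ¬p there: v:T. ✓
v: successors {w}; ¬r → ¬p there: w:F. ✗
w: successors {s}; ¬r → ¬p there: s:T. ✓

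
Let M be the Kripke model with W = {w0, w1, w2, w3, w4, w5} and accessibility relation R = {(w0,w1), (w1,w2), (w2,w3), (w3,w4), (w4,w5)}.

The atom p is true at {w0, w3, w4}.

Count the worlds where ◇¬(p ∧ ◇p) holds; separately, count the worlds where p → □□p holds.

4 and 4

For ◇¬(p ∧ ◇p):
w0: successors {w1}; ¬(p ∧ ◇p) there: w1:T. ✓
w1: successors {w2}; ¬(p ∧ ◇p) there: w2:T. ✓
w2: successors {w3}; ¬(p ∧ ◇p) there: w3:F. ✗
w3: successors {w4}; ¬(p ∧ ◇p) there: w4:T. ✓
w4: successors {w5}; ¬(p ∧ ◇p) there: w5:T. ✓
w5: no successors, so ◇¬(p ∧ ◇p) fails. ✗
— 4 worlds.
For p → □□p:
w0: p is T, □□p is F. ✗
w1: p is F, □□p is T. ✓
w2: p is F, □□p is T. ✓
w3: p is T, □□p is F. ✗
w4: p is T, □□p is T. ✓
w5: p is F, □□p is T. ✓
— 4 worlds.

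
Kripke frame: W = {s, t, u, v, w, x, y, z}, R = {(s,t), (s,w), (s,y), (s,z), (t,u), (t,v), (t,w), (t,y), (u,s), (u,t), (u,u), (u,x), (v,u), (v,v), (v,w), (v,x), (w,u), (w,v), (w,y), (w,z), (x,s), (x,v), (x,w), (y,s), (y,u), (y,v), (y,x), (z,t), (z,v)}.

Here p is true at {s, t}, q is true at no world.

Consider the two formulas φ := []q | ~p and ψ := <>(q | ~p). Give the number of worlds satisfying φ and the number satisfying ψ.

6 and 8

For []q | ~p:
s: []q is F, ~p is F. ✗
t: []q is F, ~p is F. ✗
u: []q is F, ~p is T. ✓
v: []q is F, ~p is T. ✓
w: []q is F, ~p is T. ✓
x: []q is F, ~p is T. ✓
y: []q is F, ~p is T. ✓
z: []q is F, ~p is T. ✓
— 6 worlds.
For <>(q | ~p):
s: successors {t, w, y, z}; q | ~p there: t:F, w:T, y:T, z:T. ✓
t: successors {u, v, w, y}; q | ~p there: u:T, v:T, w:T, y:T. ✓
u: successors {s, t, u, x}; q | ~p there: s:F, t:F, u:T, x:T. ✓
v: successors {u, v, w, x}; q | ~p there: u:T, v:T, w:T, x:T. ✓
w: successors {u, v, y, z}; q | ~p there: u:T, v:T, y:T, z:T. ✓
x: successors {s, v, w}; q | ~p there: s:F, v:T, w:T. ✓
y: successors {s, u, v, x}; q | ~p there: s:F, u:T, v:T, x:T. ✓
z: successors {t, v}; q | ~p there: t:F, v:T. ✓
— 8 worlds.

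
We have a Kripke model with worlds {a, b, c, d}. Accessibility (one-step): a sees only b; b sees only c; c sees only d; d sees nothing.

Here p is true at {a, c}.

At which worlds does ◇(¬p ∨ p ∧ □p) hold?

a: successors {b}; ¬p ∨ p ∧ □p there: b:T. ✓
b: successors {c}; ¬p ∨ p ∧ □p there: c:F. ✗
c: successors {d}; ¬p ∨ p ∧ □p there: d:T. ✓
d: no successors, so ◇(¬p ∨ p ∧ □p) fails. ✗

{a, c}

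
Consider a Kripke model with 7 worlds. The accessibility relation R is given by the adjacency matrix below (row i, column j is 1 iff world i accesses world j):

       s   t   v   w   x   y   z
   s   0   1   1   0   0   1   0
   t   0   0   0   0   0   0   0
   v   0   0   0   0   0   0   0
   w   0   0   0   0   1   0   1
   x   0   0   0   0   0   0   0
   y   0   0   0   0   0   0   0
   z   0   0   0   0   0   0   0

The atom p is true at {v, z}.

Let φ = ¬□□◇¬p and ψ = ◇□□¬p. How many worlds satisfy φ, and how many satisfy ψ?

0 and 2

For ¬□□◇¬p:
s: □□◇¬p is T. ✗
t: □□◇¬p is T. ✗
v: □□◇¬p is T. ✗
w: □□◇¬p is T. ✗
x: □□◇¬p is T. ✗
y: □□◇¬p is T. ✗
z: □□◇¬p is T. ✗
— 0 worlds.
For ◇□□¬p:
s: successors {t, v, y}; □□¬p there: t:T, v:T, y:T. ✓
t: no successors, so ◇□□¬p fails. ✗
v: no successors, so ◇□□¬p fails. ✗
w: successors {x, z}; □□¬p there: x:T, z:T. ✓
x: no successors, so ◇□□¬p fails. ✗
y: no successors, so ◇□□¬p fails. ✗
z: no successors, so ◇□□¬p fails. ✗
— 2 worlds.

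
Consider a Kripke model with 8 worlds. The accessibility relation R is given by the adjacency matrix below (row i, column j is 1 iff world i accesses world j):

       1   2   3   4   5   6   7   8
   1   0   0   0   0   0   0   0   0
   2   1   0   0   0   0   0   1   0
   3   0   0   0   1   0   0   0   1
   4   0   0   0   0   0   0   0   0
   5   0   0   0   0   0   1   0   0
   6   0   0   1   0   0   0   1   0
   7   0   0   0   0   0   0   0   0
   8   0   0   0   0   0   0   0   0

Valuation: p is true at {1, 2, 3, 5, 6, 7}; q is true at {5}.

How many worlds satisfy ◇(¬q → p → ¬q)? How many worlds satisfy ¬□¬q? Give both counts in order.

4 and 0

For ◇(¬q → p → ¬q):
1: no successors, so ◇(¬q → p → ¬q) fails. ✗
2: successors {1, 7}; ¬q → p → ¬q there: 1:T, 7:T. ✓
3: successors {4, 8}; ¬q → p → ¬q there: 4:T, 8:T. ✓
4: no successors, so ◇(¬q → p → ¬q) fails. ✗
5: successors {6}; ¬q → p → ¬q there: 6:T. ✓
6: successors {3, 7}; ¬q → p → ¬q there: 3:T, 7:T. ✓
7: no successors, so ◇(¬q → p → ¬q) fails. ✗
8: no successors, so ◇(¬q → p → ¬q) fails. ✗
— 4 worlds.
For ¬□¬q:
1: □¬q is T. ✗
2: □¬q is T. ✗
3: □¬q is T. ✗
4: □¬q is T. ✗
5: □¬q is T. ✗
6: □¬q is T. ✗
7: □¬q is T. ✗
8: □¬q is T. ✗
— 0 worlds.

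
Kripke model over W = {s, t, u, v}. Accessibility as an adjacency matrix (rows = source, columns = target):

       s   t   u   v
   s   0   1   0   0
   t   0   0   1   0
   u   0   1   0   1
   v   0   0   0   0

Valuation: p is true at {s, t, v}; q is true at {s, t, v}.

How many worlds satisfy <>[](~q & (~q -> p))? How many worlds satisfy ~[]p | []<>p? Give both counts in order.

1 and 2

For <>[](~q & (~q -> p)):
s: successors {t}; [](~q & (~q -> p)) there: t:F. ✗
t: successors {u}; [](~q & (~q -> p)) there: u:F. ✗
u: successors {t, v}; [](~q & (~q -> p)) there: t:F, v:T. ✓
v: no successors, so <>[](~q & (~q -> p)) fails. ✗
— 1 world.
For ~[]p | []<>p:
s: ~[]p is F, []<>p is F. ✗
t: ~[]p is T, []<>p is T. ✓
u: ~[]p is F, []<>p is F. ✗
v: ~[]p is F, []<>p is T. ✓
— 2 worlds.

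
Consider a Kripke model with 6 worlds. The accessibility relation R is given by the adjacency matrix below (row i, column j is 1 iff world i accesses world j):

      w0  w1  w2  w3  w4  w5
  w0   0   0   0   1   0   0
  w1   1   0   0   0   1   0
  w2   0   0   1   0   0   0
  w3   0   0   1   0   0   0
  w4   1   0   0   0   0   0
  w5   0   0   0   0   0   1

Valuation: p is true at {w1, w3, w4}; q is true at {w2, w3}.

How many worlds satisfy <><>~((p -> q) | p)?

0

w0: successors {w3}; <>~((p -> q) | p) there: w3:F. ✗
w1: successors {w0, w4}; <>~((p -> q) | p) there: w0:F, w4:F. ✗
w2: successors {w2}; <>~((p -> q) | p) there: w2:F. ✗
w3: successors {w2}; <>~((p -> q) | p) there: w2:F. ✗
w4: successors {w0}; <>~((p -> q) | p) there: w0:F. ✗
w5: successors {w5}; <>~((p -> q) | p) there: w5:F. ✗
Satisfying worlds: ∅.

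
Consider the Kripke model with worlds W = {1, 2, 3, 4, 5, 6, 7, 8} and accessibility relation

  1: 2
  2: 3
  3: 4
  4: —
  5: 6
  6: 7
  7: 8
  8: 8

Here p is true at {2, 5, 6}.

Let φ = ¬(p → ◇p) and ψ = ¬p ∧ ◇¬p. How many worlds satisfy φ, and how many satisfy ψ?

For ¬(p → ◇p):
1: p → ◇p is T. ✗
2: p → ◇p is F. ✓
3: p → ◇p is T. ✗
4: p → ◇p is T. ✗
5: p → ◇p is T. ✗
6: p → ◇p is F. ✓
7: p → ◇p is T. ✗
8: p → ◇p is T. ✗
— 2 worlds.
For ¬p ∧ ◇¬p:
1: ¬p is T, ◇¬p is F. ✗
2: ¬p is F, ◇¬p is T. ✗
3: ¬p is T, ◇¬p is T. ✓
4: ¬p is T, ◇¬p is F. ✗
5: ¬p is F, ◇¬p is F. ✗
6: ¬p is F, ◇¬p is T. ✗
7: ¬p is T, ◇¬p is T. ✓
8: ¬p is T, ◇¬p is T. ✓
— 3 worlds.

2 and 3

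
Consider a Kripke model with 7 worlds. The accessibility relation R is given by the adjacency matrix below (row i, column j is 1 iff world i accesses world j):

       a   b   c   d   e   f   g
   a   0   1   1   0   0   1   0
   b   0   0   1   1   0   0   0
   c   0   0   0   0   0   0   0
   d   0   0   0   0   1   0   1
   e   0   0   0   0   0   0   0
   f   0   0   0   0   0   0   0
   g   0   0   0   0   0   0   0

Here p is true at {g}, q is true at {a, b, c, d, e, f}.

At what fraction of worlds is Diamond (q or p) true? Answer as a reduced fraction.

3/7

a: successors {b, c, f}; q or p there: b:T, c:T, f:T. ✓
b: successors {c, d}; q or p there: c:T, d:T. ✓
c: no successors, so Diamond (q or p) fails. ✗
d: successors {e, g}; q or p there: e:T, g:T. ✓
e: no successors, so Diamond (q or p) fails. ✗
f: no successors, so Diamond (q or p) fails. ✗
g: no successors, so Diamond (q or p) fails. ✗
That's 3 of 7 worlds, so 3/7.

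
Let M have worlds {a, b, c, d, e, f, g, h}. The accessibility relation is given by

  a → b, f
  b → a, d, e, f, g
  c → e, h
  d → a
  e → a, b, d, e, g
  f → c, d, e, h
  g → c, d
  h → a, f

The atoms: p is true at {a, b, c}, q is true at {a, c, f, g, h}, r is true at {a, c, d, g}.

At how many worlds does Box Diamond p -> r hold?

a: Box Diamond p is T, r is T. ✓
b: Box Diamond p is T, r is F. ✗
c: Box Diamond p is T, r is T. ✓
d: Box Diamond p is T, r is T. ✓
e: Box Diamond p is T, r is F. ✗
f: Box Diamond p is F, r is F. ✓
g: Box Diamond p is F, r is T. ✓
h: Box Diamond p is T, r is F. ✗
Satisfying worlds: {a, c, d, f, g}.

5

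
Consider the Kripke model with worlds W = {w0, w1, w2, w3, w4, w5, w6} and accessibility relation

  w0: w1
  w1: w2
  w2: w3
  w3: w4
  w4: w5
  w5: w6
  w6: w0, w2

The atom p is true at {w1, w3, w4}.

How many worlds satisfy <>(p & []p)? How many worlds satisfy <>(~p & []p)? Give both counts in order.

1 and 2

For <>(p & []p):
w0: successors {w1}; p & []p there: w1:F. ✗
w1: successors {w2}; p & []p there: w2:F. ✗
w2: successors {w3}; p & []p there: w3:T. ✓
w3: successors {w4}; p & []p there: w4:F. ✗
w4: successors {w5}; p & []p there: w5:F. ✗
w5: successors {w6}; p & []p there: w6:F. ✗
w6: successors {w0, w2}; p & []p there: w0:F, w2:F. ✗
— 1 world.
For <>(~p & []p):
w0: successors {w1}; ~p & []p there: w1:F. ✗
w1: successors {w2}; ~p & []p there: w2:T. ✓
w2: successors {w3}; ~p & []p there: w3:F. ✗
w3: successors {w4}; ~p & []p there: w4:F. ✗
w4: successors {w5}; ~p & []p there: w5:F. ✗
w5: successors {w6}; ~p & []p there: w6:F. ✗
w6: successors {w0, w2}; ~p & []p there: w0:T, w2:T. ✓
— 2 worlds.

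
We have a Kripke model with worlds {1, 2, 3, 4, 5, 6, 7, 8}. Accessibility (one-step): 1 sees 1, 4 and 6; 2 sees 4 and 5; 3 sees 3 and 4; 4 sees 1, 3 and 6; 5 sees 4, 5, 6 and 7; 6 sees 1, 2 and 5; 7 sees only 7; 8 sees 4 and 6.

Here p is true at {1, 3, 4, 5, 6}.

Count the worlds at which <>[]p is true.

7

1: successors {1, 4, 6}; []p there: 1:T, 4:T, 6:F. ✓
2: successors {4, 5}; []p there: 4:T, 5:F. ✓
3: successors {3, 4}; []p there: 3:T, 4:T. ✓
4: successors {1, 3, 6}; []p there: 1:T, 3:T, 6:F. ✓
5: successors {4, 5, 6, 7}; []p there: 4:T, 5:F, 6:F, 7:F. ✓
6: successors {1, 2, 5}; []p there: 1:T, 2:T, 5:F. ✓
7: successors {7}; []p there: 7:F. ✗
8: successors {4, 6}; []p there: 4:T, 6:F. ✓
Satisfying worlds: {1, 2, 3, 4, 5, 6, 8}.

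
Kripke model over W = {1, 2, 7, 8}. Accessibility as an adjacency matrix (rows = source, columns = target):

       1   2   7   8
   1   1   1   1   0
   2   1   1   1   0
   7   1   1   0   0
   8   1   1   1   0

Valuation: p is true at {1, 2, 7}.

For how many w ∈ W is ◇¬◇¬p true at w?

1: successors {1, 2, 7}; ¬◇¬p there: 1:T, 2:T, 7:T. ✓
2: successors {1, 2, 7}; ¬◇¬p there: 1:T, 2:T, 7:T. ✓
7: successors {1, 2}; ¬◇¬p there: 1:T, 2:T. ✓
8: successors {1, 2, 7}; ¬◇¬p there: 1:T, 2:T, 7:T. ✓
Satisfying worlds: {1, 2, 7, 8}.

4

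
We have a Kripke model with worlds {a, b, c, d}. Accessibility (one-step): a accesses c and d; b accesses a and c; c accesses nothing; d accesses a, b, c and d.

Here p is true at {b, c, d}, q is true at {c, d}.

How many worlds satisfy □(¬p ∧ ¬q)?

a: successors {c, d}; ¬p ∧ ¬q there: c:F, d:F. ✗
b: successors {a, c}; ¬p ∧ ¬q there: a:T, c:F. ✗
c: no successors, so □(¬p ∧ ¬q) holds vacuously. ✓
d: successors {a, b, c, d}; ¬p ∧ ¬q there: a:T, b:F, c:F, d:F. ✗
Satisfying worlds: {c}.

1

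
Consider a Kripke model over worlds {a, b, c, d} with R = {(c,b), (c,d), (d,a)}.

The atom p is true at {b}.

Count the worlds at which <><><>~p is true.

a: no successors, so <><><>~p fails. ✗
b: no successors, so <><><>~p fails. ✗
c: successors {b, d}; <><>~p there: b:F, d:F. ✗
d: successors {a}; <><>~p there: a:F. ✗
Satisfying worlds: ∅.

0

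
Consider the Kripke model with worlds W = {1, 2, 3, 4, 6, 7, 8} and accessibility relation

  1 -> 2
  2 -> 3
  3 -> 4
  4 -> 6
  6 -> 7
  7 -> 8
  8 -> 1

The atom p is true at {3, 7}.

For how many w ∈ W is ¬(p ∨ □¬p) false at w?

5

1: p ∨ □¬p is T. ✗
2: p ∨ □¬p is F. ✓
3: p ∨ □¬p is T. ✗
4: p ∨ □¬p is T. ✗
6: p ∨ □¬p is F. ✓
7: p ∨ □¬p is T. ✗
8: p ∨ □¬p is T. ✗
Satisfying worlds: {2, 6}.
So ¬(p ∨ □¬p) fails at the other 5 worlds.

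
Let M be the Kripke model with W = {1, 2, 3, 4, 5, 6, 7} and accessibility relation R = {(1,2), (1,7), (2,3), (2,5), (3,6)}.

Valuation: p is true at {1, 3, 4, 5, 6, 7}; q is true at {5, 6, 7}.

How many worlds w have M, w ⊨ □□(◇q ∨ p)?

7

1: successors {2, 7}; □(◇q ∨ p) there: 2:T, 7:T. ✓
2: successors {3, 5}; □(◇q ∨ p) there: 3:T, 5:T. ✓
3: successors {6}; □(◇q ∨ p) there: 6:T. ✓
4: no successors, so □□(◇q ∨ p) holds vacuously. ✓
5: no successors, so □□(◇q ∨ p) holds vacuously. ✓
6: no successors, so □□(◇q ∨ p) holds vacuously. ✓
7: no successors, so □□(◇q ∨ p) holds vacuously. ✓
Satisfying worlds: {1, 2, 3, 4, 5, 6, 7}.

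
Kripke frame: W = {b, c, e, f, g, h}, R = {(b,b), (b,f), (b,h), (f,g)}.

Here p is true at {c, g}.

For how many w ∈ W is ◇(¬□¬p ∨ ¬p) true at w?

b: successors {b, f, h}; ¬□¬p ∨ ¬p there: b:T, f:T, h:T. ✓
c: no successors, so ◇(¬□¬p ∨ ¬p) fails. ✗
e: no successors, so ◇(¬□¬p ∨ ¬p) fails. ✗
f: successors {g}; ¬□¬p ∨ ¬p there: g:F. ✗
g: no successors, so ◇(¬□¬p ∨ ¬p) fails. ✗
h: no successors, so ◇(¬□¬p ∨ ¬p) fails. ✗
Satisfying worlds: {b}.

1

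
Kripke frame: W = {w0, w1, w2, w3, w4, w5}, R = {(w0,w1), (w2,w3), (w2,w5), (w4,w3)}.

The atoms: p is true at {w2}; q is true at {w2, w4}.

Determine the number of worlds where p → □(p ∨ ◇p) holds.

w0: p is F, □(p ∨ ◇p) is F. ✓
w1: p is F, □(p ∨ ◇p) is T. ✓
w2: p is T, □(p ∨ ◇p) is F. ✗
w3: p is F, □(p ∨ ◇p) is T. ✓
w4: p is F, □(p ∨ ◇p) is F. ✓
w5: p is F, □(p ∨ ◇p) is T. ✓
Satisfying worlds: {w0, w1, w3, w4, w5}.

5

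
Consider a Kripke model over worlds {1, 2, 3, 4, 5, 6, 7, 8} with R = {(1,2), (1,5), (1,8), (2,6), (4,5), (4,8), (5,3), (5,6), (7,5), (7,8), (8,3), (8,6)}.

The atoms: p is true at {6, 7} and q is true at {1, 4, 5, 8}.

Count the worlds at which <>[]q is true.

1: successors {2, 5, 8}; []q there: 2:F, 5:F, 8:F. ✗
2: successors {6}; []q there: 6:T. ✓
3: no successors, so <>[]q fails. ✗
4: successors {5, 8}; []q there: 5:F, 8:F. ✗
5: successors {3, 6}; []q there: 3:T, 6:T. ✓
6: no successors, so <>[]q fails. ✗
7: successors {5, 8}; []q there: 5:F, 8:F. ✗
8: successors {3, 6}; []q there: 3:T, 6:T. ✓
Satisfying worlds: {2, 5, 8}.

3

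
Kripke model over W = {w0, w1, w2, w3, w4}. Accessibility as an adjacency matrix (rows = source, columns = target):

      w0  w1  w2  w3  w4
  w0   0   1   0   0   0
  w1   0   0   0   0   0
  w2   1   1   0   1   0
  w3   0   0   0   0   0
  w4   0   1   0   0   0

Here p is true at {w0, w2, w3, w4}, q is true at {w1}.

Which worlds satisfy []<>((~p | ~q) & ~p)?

{w1, w3}

w0: successors {w1}; <>((~p | ~q) & ~p) there: w1:F. ✗
w1: no successors, so []<>((~p | ~q) & ~p) holds vacuously. ✓
w2: successors {w0, w1, w3}; <>((~p | ~q) & ~p) there: w0:T, w1:F, w3:F. ✗
w3: no successors, so []<>((~p | ~q) & ~p) holds vacuously. ✓
w4: successors {w1}; <>((~p | ~q) & ~p) there: w1:F. ✗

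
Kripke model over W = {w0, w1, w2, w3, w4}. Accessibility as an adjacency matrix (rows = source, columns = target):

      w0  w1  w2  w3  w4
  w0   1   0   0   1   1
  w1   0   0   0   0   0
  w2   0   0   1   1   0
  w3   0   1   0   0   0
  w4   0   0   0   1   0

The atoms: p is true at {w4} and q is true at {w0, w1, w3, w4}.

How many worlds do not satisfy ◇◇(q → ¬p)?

2

w0: successors {w0, w3, w4}; ◇(q → ¬p) there: w0:T, w3:T, w4:T. ✓
w1: no successors, so ◇◇(q → ¬p) fails. ✗
w2: successors {w2, w3}; ◇(q → ¬p) there: w2:T, w3:T. ✓
w3: successors {w1}; ◇(q → ¬p) there: w1:F. ✗
w4: successors {w3}; ◇(q → ¬p) there: w3:T. ✓
Satisfying worlds: {w0, w2, w4}.
So ◇◇(q → ¬p) fails at the other 2 worlds.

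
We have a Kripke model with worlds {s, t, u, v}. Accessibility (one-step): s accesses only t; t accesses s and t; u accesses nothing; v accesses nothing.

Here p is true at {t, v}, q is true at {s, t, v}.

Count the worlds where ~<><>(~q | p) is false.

s: <><>(~q | p) is T. ✗
t: <><>(~q | p) is T. ✗
u: <><>(~q | p) is F. ✓
v: <><>(~q | p) is F. ✓
Satisfying worlds: {u, v}.
So ~<><>(~q | p) fails at the other 2 worlds.

2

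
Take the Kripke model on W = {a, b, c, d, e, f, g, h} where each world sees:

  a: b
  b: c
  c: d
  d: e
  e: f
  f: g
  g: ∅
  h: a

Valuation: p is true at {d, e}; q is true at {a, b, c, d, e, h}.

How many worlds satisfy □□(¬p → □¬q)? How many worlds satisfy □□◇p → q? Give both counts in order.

For □□(¬p → □¬q):
a: successors {b}; □(¬p → □¬q) there: b:F. ✗
b: successors {c}; □(¬p → □¬q) there: c:T. ✓
c: successors {d}; □(¬p → □¬q) there: d:T. ✓
d: successors {e}; □(¬p → □¬q) there: e:T. ✓
e: successors {f}; □(¬p → □¬q) there: f:T. ✓
f: successors {g}; □(¬p → □¬q) there: g:T. ✓
g: no successors, so □□(¬p → □¬q) holds vacuously. ✓
h: successors {a}; □(¬p → □¬q) there: a:F. ✗
— 6 worlds.
For □□◇p → q:
a: □□◇p is T, q is T. ✓
b: □□◇p is T, q is T. ✓
c: □□◇p is F, q is T. ✓
d: □□◇p is F, q is T. ✓
e: □□◇p is F, q is T. ✓
f: □□◇p is T, q is F. ✗
g: □□◇p is T, q is F. ✗
h: □□◇p is F, q is T. ✓
— 6 worlds.

6 and 6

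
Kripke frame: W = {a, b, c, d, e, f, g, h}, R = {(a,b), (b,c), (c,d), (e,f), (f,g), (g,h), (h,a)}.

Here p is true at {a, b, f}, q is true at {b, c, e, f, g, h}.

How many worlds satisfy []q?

a: successors {b}; q there: b:T. ✓
b: successors {c}; q there: c:T. ✓
c: successors {d}; q there: d:F. ✗
d: no successors, so []q holds vacuously. ✓
e: successors {f}; q there: f:T. ✓
f: successors {g}; q there: g:T. ✓
g: successors {h}; q there: h:T. ✓
h: successors {a}; q there: a:F. ✗
Satisfying worlds: {a, b, d, e, f, g}.

6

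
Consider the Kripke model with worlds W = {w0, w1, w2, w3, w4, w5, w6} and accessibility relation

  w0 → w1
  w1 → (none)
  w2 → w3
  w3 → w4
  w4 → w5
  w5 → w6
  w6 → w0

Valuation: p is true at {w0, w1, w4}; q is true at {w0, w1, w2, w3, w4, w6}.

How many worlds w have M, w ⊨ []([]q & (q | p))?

w0: successors {w1}; []q & (q | p) there: w1:T. ✓
w1: no successors, so []([]q & (q | p)) holds vacuously. ✓
w2: successors {w3}; []q & (q | p) there: w3:T. ✓
w3: successors {w4}; []q & (q | p) there: w4:F. ✗
w4: successors {w5}; []q & (q | p) there: w5:F. ✗
w5: successors {w6}; []q & (q | p) there: w6:T. ✓
w6: successors {w0}; []q & (q | p) there: w0:T. ✓
Satisfying worlds: {w0, w1, w2, w5, w6}.

5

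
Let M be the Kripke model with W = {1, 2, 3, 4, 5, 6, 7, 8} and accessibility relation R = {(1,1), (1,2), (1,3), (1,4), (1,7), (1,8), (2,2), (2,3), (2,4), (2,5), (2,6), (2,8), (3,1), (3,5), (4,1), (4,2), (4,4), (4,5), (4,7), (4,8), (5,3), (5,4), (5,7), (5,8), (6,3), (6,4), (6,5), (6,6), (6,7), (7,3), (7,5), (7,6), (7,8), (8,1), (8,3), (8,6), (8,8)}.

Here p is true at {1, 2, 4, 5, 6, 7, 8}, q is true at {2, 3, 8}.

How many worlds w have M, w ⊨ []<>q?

1: successors {1, 2, 3, 4, 7, 8}; <>q there: 1:T, 2:T, 3:F, 4:T, 7:T, 8:T. ✗
2: successors {2, 3, 4, 5, 6, 8}; <>q there: 2:T, 3:F, 4:T, 5:T, 6:T, 8:T. ✗
3: successors {1, 5}; <>q there: 1:T, 5:T. ✓
4: successors {1, 2, 4, 5, 7, 8}; <>q there: 1:T, 2:T, 4:T, 5:T, 7:T, 8:T. ✓
5: successors {3, 4, 7, 8}; <>q there: 3:F, 4:T, 7:T, 8:T. ✗
6: successors {3, 4, 5, 6, 7}; <>q there: 3:F, 4:T, 5:T, 6:T, 7:T. ✗
7: successors {3, 5, 6, 8}; <>q there: 3:F, 5:T, 6:T, 8:T. ✗
8: successors {1, 3, 6, 8}; <>q there: 1:T, 3:F, 6:T, 8:T. ✗
Satisfying worlds: {3, 4}.

2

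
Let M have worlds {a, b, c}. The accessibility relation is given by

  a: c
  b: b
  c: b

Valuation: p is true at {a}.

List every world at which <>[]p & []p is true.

a: <>[]p is F, []p is F. ✗
b: <>[]p is F, []p is F. ✗
c: <>[]p is F, []p is F. ✗

∅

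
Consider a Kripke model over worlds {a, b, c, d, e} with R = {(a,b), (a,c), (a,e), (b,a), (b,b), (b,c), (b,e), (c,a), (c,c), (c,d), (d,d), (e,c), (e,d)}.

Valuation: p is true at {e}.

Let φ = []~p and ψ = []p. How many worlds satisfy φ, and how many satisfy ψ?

For []~p:
a: successors {b, c, e}; ~p there: b:T, c:T, e:F. ✗
b: successors {a, b, c, e}; ~p there: a:T, b:T, c:T, e:F. ✗
c: successors {a, c, d}; ~p there: a:T, c:T, d:T. ✓
d: successors {d}; ~p there: d:T. ✓
e: successors {c, d}; ~p there: c:T, d:T. ✓
— 3 worlds.
For []p:
a: successors {b, c, e}; p there: b:F, c:F, e:T. ✗
b: successors {a, b, c, e}; p there: a:F, b:F, c:F, e:T. ✗
c: successors {a, c, d}; p there: a:F, c:F, d:F. ✗
d: successors {d}; p there: d:F. ✗
e: successors {c, d}; p there: c:F, d:F. ✗
— 0 worlds.

3 and 0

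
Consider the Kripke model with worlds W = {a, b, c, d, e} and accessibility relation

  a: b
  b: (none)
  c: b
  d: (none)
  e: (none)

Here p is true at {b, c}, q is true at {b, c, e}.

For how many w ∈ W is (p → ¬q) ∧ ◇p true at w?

1

a: p → ¬q is T, ◇p is T. ✓
b: p → ¬q is F, ◇p is F. ✗
c: p → ¬q is F, ◇p is T. ✗
d: p → ¬q is T, ◇p is F. ✗
e: p → ¬q is T, ◇p is F. ✗
Satisfying worlds: {a}.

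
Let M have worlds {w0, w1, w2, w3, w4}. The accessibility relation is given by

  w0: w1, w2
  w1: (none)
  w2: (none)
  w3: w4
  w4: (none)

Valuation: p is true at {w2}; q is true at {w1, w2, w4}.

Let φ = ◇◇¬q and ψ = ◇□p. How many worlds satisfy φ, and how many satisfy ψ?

For ◇◇¬q:
w0: successors {w1, w2}; ◇¬q there: w1:F, w2:F. ✗
w1: no successors, so ◇◇¬q fails. ✗
w2: no successors, so ◇◇¬q fails. ✗
w3: successors {w4}; ◇¬q there: w4:F. ✗
w4: no successors, so ◇◇¬q fails. ✗
— 0 worlds.
For ◇□p:
w0: successors {w1, w2}; □p there: w1:T, w2:T. ✓
w1: no successors, so ◇□p fails. ✗
w2: no successors, so ◇□p fails. ✗
w3: successors {w4}; □p there: w4:T. ✓
w4: no successors, so ◇□p fails. ✗
— 2 worlds.

0 and 2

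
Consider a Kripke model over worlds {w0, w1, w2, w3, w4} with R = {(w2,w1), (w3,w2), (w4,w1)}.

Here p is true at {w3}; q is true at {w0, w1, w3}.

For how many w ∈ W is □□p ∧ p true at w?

w0: □□p is T, p is F. ✗
w1: □□p is T, p is F. ✗
w2: □□p is T, p is F. ✗
w3: □□p is F, p is T. ✗
w4: □□p is T, p is F. ✗
Satisfying worlds: ∅.

0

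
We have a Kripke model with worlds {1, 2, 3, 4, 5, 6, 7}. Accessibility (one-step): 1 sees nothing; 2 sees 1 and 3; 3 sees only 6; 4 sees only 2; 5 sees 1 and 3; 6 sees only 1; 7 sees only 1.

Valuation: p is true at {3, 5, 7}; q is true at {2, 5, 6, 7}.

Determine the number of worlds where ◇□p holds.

4

1: no successors, so ◇□p fails. ✗
2: successors {1, 3}; □p there: 1:T, 3:F. ✓
3: successors {6}; □p there: 6:F. ✗
4: successors {2}; □p there: 2:F. ✗
5: successors {1, 3}; □p there: 1:T, 3:F. ✓
6: successors {1}; □p there: 1:T. ✓
7: successors {1}; □p there: 1:T. ✓
Satisfying worlds: {2, 5, 6, 7}.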